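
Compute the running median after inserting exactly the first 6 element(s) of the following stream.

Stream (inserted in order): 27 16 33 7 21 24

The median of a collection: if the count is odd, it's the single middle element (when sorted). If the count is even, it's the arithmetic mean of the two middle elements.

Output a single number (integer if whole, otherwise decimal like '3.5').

Step 1: insert 27 -> lo=[27] (size 1, max 27) hi=[] (size 0) -> median=27
Step 2: insert 16 -> lo=[16] (size 1, max 16) hi=[27] (size 1, min 27) -> median=21.5
Step 3: insert 33 -> lo=[16, 27] (size 2, max 27) hi=[33] (size 1, min 33) -> median=27
Step 4: insert 7 -> lo=[7, 16] (size 2, max 16) hi=[27, 33] (size 2, min 27) -> median=21.5
Step 5: insert 21 -> lo=[7, 16, 21] (size 3, max 21) hi=[27, 33] (size 2, min 27) -> median=21
Step 6: insert 24 -> lo=[7, 16, 21] (size 3, max 21) hi=[24, 27, 33] (size 3, min 24) -> median=22.5

Answer: 22.5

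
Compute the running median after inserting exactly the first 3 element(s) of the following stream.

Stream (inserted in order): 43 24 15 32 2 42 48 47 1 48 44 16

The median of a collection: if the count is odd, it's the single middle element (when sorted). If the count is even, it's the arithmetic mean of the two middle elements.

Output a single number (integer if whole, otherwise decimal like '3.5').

Step 1: insert 43 -> lo=[43] (size 1, max 43) hi=[] (size 0) -> median=43
Step 2: insert 24 -> lo=[24] (size 1, max 24) hi=[43] (size 1, min 43) -> median=33.5
Step 3: insert 15 -> lo=[15, 24] (size 2, max 24) hi=[43] (size 1, min 43) -> median=24

Answer: 24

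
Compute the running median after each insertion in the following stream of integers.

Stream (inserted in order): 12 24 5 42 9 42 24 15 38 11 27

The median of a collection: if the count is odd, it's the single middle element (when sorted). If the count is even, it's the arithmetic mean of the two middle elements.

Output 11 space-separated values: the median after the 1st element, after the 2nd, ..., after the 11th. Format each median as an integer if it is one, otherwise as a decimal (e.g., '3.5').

Step 1: insert 12 -> lo=[12] (size 1, max 12) hi=[] (size 0) -> median=12
Step 2: insert 24 -> lo=[12] (size 1, max 12) hi=[24] (size 1, min 24) -> median=18
Step 3: insert 5 -> lo=[5, 12] (size 2, max 12) hi=[24] (size 1, min 24) -> median=12
Step 4: insert 42 -> lo=[5, 12] (size 2, max 12) hi=[24, 42] (size 2, min 24) -> median=18
Step 5: insert 9 -> lo=[5, 9, 12] (size 3, max 12) hi=[24, 42] (size 2, min 24) -> median=12
Step 6: insert 42 -> lo=[5, 9, 12] (size 3, max 12) hi=[24, 42, 42] (size 3, min 24) -> median=18
Step 7: insert 24 -> lo=[5, 9, 12, 24] (size 4, max 24) hi=[24, 42, 42] (size 3, min 24) -> median=24
Step 8: insert 15 -> lo=[5, 9, 12, 15] (size 4, max 15) hi=[24, 24, 42, 42] (size 4, min 24) -> median=19.5
Step 9: insert 38 -> lo=[5, 9, 12, 15, 24] (size 5, max 24) hi=[24, 38, 42, 42] (size 4, min 24) -> median=24
Step 10: insert 11 -> lo=[5, 9, 11, 12, 15] (size 5, max 15) hi=[24, 24, 38, 42, 42] (size 5, min 24) -> median=19.5
Step 11: insert 27 -> lo=[5, 9, 11, 12, 15, 24] (size 6, max 24) hi=[24, 27, 38, 42, 42] (size 5, min 24) -> median=24

Answer: 12 18 12 18 12 18 24 19.5 24 19.5 24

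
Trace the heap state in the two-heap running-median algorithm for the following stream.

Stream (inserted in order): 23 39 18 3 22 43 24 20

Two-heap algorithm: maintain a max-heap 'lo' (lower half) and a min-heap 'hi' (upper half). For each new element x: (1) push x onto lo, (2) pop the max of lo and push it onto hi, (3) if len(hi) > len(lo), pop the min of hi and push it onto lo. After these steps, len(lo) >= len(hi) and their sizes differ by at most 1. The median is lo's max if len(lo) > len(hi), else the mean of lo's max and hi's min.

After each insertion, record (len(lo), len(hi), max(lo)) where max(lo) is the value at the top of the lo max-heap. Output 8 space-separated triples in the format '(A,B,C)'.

Answer: (1,0,23) (1,1,23) (2,1,23) (2,2,18) (3,2,22) (3,3,22) (4,3,23) (4,4,22)

Derivation:
Step 1: insert 23 -> lo=[23] hi=[] -> (len(lo)=1, len(hi)=0, max(lo)=23)
Step 2: insert 39 -> lo=[23] hi=[39] -> (len(lo)=1, len(hi)=1, max(lo)=23)
Step 3: insert 18 -> lo=[18, 23] hi=[39] -> (len(lo)=2, len(hi)=1, max(lo)=23)
Step 4: insert 3 -> lo=[3, 18] hi=[23, 39] -> (len(lo)=2, len(hi)=2, max(lo)=18)
Step 5: insert 22 -> lo=[3, 18, 22] hi=[23, 39] -> (len(lo)=3, len(hi)=2, max(lo)=22)
Step 6: insert 43 -> lo=[3, 18, 22] hi=[23, 39, 43] -> (len(lo)=3, len(hi)=3, max(lo)=22)
Step 7: insert 24 -> lo=[3, 18, 22, 23] hi=[24, 39, 43] -> (len(lo)=4, len(hi)=3, max(lo)=23)
Step 8: insert 20 -> lo=[3, 18, 20, 22] hi=[23, 24, 39, 43] -> (len(lo)=4, len(hi)=4, max(lo)=22)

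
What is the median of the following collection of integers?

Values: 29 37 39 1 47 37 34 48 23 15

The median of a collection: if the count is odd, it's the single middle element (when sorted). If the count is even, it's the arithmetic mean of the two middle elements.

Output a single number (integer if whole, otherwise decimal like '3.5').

Step 1: insert 29 -> lo=[29] (size 1, max 29) hi=[] (size 0) -> median=29
Step 2: insert 37 -> lo=[29] (size 1, max 29) hi=[37] (size 1, min 37) -> median=33
Step 3: insert 39 -> lo=[29, 37] (size 2, max 37) hi=[39] (size 1, min 39) -> median=37
Step 4: insert 1 -> lo=[1, 29] (size 2, max 29) hi=[37, 39] (size 2, min 37) -> median=33
Step 5: insert 47 -> lo=[1, 29, 37] (size 3, max 37) hi=[39, 47] (size 2, min 39) -> median=37
Step 6: insert 37 -> lo=[1, 29, 37] (size 3, max 37) hi=[37, 39, 47] (size 3, min 37) -> median=37
Step 7: insert 34 -> lo=[1, 29, 34, 37] (size 4, max 37) hi=[37, 39, 47] (size 3, min 37) -> median=37
Step 8: insert 48 -> lo=[1, 29, 34, 37] (size 4, max 37) hi=[37, 39, 47, 48] (size 4, min 37) -> median=37
Step 9: insert 23 -> lo=[1, 23, 29, 34, 37] (size 5, max 37) hi=[37, 39, 47, 48] (size 4, min 37) -> median=37
Step 10: insert 15 -> lo=[1, 15, 23, 29, 34] (size 5, max 34) hi=[37, 37, 39, 47, 48] (size 5, min 37) -> median=35.5

Answer: 35.5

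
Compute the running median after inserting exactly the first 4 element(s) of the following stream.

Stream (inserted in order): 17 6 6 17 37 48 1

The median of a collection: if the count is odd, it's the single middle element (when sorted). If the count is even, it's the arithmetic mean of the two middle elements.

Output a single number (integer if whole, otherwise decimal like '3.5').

Step 1: insert 17 -> lo=[17] (size 1, max 17) hi=[] (size 0) -> median=17
Step 2: insert 6 -> lo=[6] (size 1, max 6) hi=[17] (size 1, min 17) -> median=11.5
Step 3: insert 6 -> lo=[6, 6] (size 2, max 6) hi=[17] (size 1, min 17) -> median=6
Step 4: insert 17 -> lo=[6, 6] (size 2, max 6) hi=[17, 17] (size 2, min 17) -> median=11.5

Answer: 11.5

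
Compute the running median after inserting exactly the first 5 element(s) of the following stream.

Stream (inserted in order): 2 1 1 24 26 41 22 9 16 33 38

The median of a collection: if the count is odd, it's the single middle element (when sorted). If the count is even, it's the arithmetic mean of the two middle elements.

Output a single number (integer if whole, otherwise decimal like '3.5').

Answer: 2

Derivation:
Step 1: insert 2 -> lo=[2] (size 1, max 2) hi=[] (size 0) -> median=2
Step 2: insert 1 -> lo=[1] (size 1, max 1) hi=[2] (size 1, min 2) -> median=1.5
Step 3: insert 1 -> lo=[1, 1] (size 2, max 1) hi=[2] (size 1, min 2) -> median=1
Step 4: insert 24 -> lo=[1, 1] (size 2, max 1) hi=[2, 24] (size 2, min 2) -> median=1.5
Step 5: insert 26 -> lo=[1, 1, 2] (size 3, max 2) hi=[24, 26] (size 2, min 24) -> median=2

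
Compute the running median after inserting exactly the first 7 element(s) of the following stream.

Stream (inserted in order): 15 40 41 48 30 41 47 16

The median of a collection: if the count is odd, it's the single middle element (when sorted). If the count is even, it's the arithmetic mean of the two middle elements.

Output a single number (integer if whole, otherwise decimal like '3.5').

Step 1: insert 15 -> lo=[15] (size 1, max 15) hi=[] (size 0) -> median=15
Step 2: insert 40 -> lo=[15] (size 1, max 15) hi=[40] (size 1, min 40) -> median=27.5
Step 3: insert 41 -> lo=[15, 40] (size 2, max 40) hi=[41] (size 1, min 41) -> median=40
Step 4: insert 48 -> lo=[15, 40] (size 2, max 40) hi=[41, 48] (size 2, min 41) -> median=40.5
Step 5: insert 30 -> lo=[15, 30, 40] (size 3, max 40) hi=[41, 48] (size 2, min 41) -> median=40
Step 6: insert 41 -> lo=[15, 30, 40] (size 3, max 40) hi=[41, 41, 48] (size 3, min 41) -> median=40.5
Step 7: insert 47 -> lo=[15, 30, 40, 41] (size 4, max 41) hi=[41, 47, 48] (size 3, min 41) -> median=41

Answer: 41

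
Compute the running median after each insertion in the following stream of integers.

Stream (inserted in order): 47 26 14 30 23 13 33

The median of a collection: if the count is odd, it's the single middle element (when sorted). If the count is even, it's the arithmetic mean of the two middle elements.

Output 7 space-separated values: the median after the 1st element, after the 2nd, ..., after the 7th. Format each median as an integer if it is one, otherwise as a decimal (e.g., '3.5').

Step 1: insert 47 -> lo=[47] (size 1, max 47) hi=[] (size 0) -> median=47
Step 2: insert 26 -> lo=[26] (size 1, max 26) hi=[47] (size 1, min 47) -> median=36.5
Step 3: insert 14 -> lo=[14, 26] (size 2, max 26) hi=[47] (size 1, min 47) -> median=26
Step 4: insert 30 -> lo=[14, 26] (size 2, max 26) hi=[30, 47] (size 2, min 30) -> median=28
Step 5: insert 23 -> lo=[14, 23, 26] (size 3, max 26) hi=[30, 47] (size 2, min 30) -> median=26
Step 6: insert 13 -> lo=[13, 14, 23] (size 3, max 23) hi=[26, 30, 47] (size 3, min 26) -> median=24.5
Step 7: insert 33 -> lo=[13, 14, 23, 26] (size 4, max 26) hi=[30, 33, 47] (size 3, min 30) -> median=26

Answer: 47 36.5 26 28 26 24.5 26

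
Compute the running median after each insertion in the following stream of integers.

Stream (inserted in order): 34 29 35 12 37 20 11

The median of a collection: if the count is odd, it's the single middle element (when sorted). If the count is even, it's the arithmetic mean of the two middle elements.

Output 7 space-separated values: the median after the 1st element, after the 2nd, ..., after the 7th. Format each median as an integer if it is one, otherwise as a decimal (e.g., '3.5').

Answer: 34 31.5 34 31.5 34 31.5 29

Derivation:
Step 1: insert 34 -> lo=[34] (size 1, max 34) hi=[] (size 0) -> median=34
Step 2: insert 29 -> lo=[29] (size 1, max 29) hi=[34] (size 1, min 34) -> median=31.5
Step 3: insert 35 -> lo=[29, 34] (size 2, max 34) hi=[35] (size 1, min 35) -> median=34
Step 4: insert 12 -> lo=[12, 29] (size 2, max 29) hi=[34, 35] (size 2, min 34) -> median=31.5
Step 5: insert 37 -> lo=[12, 29, 34] (size 3, max 34) hi=[35, 37] (size 2, min 35) -> median=34
Step 6: insert 20 -> lo=[12, 20, 29] (size 3, max 29) hi=[34, 35, 37] (size 3, min 34) -> median=31.5
Step 7: insert 11 -> lo=[11, 12, 20, 29] (size 4, max 29) hi=[34, 35, 37] (size 3, min 34) -> median=29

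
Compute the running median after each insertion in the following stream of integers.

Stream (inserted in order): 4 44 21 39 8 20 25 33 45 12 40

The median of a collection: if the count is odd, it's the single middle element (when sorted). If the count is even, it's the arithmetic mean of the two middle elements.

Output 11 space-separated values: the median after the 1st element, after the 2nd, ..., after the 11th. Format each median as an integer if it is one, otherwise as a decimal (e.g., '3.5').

Answer: 4 24 21 30 21 20.5 21 23 25 23 25

Derivation:
Step 1: insert 4 -> lo=[4] (size 1, max 4) hi=[] (size 0) -> median=4
Step 2: insert 44 -> lo=[4] (size 1, max 4) hi=[44] (size 1, min 44) -> median=24
Step 3: insert 21 -> lo=[4, 21] (size 2, max 21) hi=[44] (size 1, min 44) -> median=21
Step 4: insert 39 -> lo=[4, 21] (size 2, max 21) hi=[39, 44] (size 2, min 39) -> median=30
Step 5: insert 8 -> lo=[4, 8, 21] (size 3, max 21) hi=[39, 44] (size 2, min 39) -> median=21
Step 6: insert 20 -> lo=[4, 8, 20] (size 3, max 20) hi=[21, 39, 44] (size 3, min 21) -> median=20.5
Step 7: insert 25 -> lo=[4, 8, 20, 21] (size 4, max 21) hi=[25, 39, 44] (size 3, min 25) -> median=21
Step 8: insert 33 -> lo=[4, 8, 20, 21] (size 4, max 21) hi=[25, 33, 39, 44] (size 4, min 25) -> median=23
Step 9: insert 45 -> lo=[4, 8, 20, 21, 25] (size 5, max 25) hi=[33, 39, 44, 45] (size 4, min 33) -> median=25
Step 10: insert 12 -> lo=[4, 8, 12, 20, 21] (size 5, max 21) hi=[25, 33, 39, 44, 45] (size 5, min 25) -> median=23
Step 11: insert 40 -> lo=[4, 8, 12, 20, 21, 25] (size 6, max 25) hi=[33, 39, 40, 44, 45] (size 5, min 33) -> median=25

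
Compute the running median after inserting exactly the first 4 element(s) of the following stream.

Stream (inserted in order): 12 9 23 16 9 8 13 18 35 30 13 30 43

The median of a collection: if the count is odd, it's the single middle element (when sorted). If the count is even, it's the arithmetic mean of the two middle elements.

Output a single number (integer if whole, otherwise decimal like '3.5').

Answer: 14

Derivation:
Step 1: insert 12 -> lo=[12] (size 1, max 12) hi=[] (size 0) -> median=12
Step 2: insert 9 -> lo=[9] (size 1, max 9) hi=[12] (size 1, min 12) -> median=10.5
Step 3: insert 23 -> lo=[9, 12] (size 2, max 12) hi=[23] (size 1, min 23) -> median=12
Step 4: insert 16 -> lo=[9, 12] (size 2, max 12) hi=[16, 23] (size 2, min 16) -> median=14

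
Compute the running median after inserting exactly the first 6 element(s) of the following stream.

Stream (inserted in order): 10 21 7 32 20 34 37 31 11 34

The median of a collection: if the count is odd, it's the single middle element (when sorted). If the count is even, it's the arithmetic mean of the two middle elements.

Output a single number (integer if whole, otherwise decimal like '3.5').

Answer: 20.5

Derivation:
Step 1: insert 10 -> lo=[10] (size 1, max 10) hi=[] (size 0) -> median=10
Step 2: insert 21 -> lo=[10] (size 1, max 10) hi=[21] (size 1, min 21) -> median=15.5
Step 3: insert 7 -> lo=[7, 10] (size 2, max 10) hi=[21] (size 1, min 21) -> median=10
Step 4: insert 32 -> lo=[7, 10] (size 2, max 10) hi=[21, 32] (size 2, min 21) -> median=15.5
Step 5: insert 20 -> lo=[7, 10, 20] (size 3, max 20) hi=[21, 32] (size 2, min 21) -> median=20
Step 6: insert 34 -> lo=[7, 10, 20] (size 3, max 20) hi=[21, 32, 34] (size 3, min 21) -> median=20.5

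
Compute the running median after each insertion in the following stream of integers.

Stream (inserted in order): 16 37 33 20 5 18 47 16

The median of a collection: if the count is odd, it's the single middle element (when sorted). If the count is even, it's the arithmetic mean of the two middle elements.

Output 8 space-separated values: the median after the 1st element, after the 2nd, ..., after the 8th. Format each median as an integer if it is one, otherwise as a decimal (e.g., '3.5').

Answer: 16 26.5 33 26.5 20 19 20 19

Derivation:
Step 1: insert 16 -> lo=[16] (size 1, max 16) hi=[] (size 0) -> median=16
Step 2: insert 37 -> lo=[16] (size 1, max 16) hi=[37] (size 1, min 37) -> median=26.5
Step 3: insert 33 -> lo=[16, 33] (size 2, max 33) hi=[37] (size 1, min 37) -> median=33
Step 4: insert 20 -> lo=[16, 20] (size 2, max 20) hi=[33, 37] (size 2, min 33) -> median=26.5
Step 5: insert 5 -> lo=[5, 16, 20] (size 3, max 20) hi=[33, 37] (size 2, min 33) -> median=20
Step 6: insert 18 -> lo=[5, 16, 18] (size 3, max 18) hi=[20, 33, 37] (size 3, min 20) -> median=19
Step 7: insert 47 -> lo=[5, 16, 18, 20] (size 4, max 20) hi=[33, 37, 47] (size 3, min 33) -> median=20
Step 8: insert 16 -> lo=[5, 16, 16, 18] (size 4, max 18) hi=[20, 33, 37, 47] (size 4, min 20) -> median=19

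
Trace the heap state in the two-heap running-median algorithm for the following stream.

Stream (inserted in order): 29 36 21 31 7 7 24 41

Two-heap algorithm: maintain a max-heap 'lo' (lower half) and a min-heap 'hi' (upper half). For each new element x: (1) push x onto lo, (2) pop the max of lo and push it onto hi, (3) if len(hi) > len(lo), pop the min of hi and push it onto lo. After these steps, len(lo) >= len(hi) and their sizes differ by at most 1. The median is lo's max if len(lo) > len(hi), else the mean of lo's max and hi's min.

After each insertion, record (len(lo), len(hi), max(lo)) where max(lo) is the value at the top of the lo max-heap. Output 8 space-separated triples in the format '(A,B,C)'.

Step 1: insert 29 -> lo=[29] hi=[] -> (len(lo)=1, len(hi)=0, max(lo)=29)
Step 2: insert 36 -> lo=[29] hi=[36] -> (len(lo)=1, len(hi)=1, max(lo)=29)
Step 3: insert 21 -> lo=[21, 29] hi=[36] -> (len(lo)=2, len(hi)=1, max(lo)=29)
Step 4: insert 31 -> lo=[21, 29] hi=[31, 36] -> (len(lo)=2, len(hi)=2, max(lo)=29)
Step 5: insert 7 -> lo=[7, 21, 29] hi=[31, 36] -> (len(lo)=3, len(hi)=2, max(lo)=29)
Step 6: insert 7 -> lo=[7, 7, 21] hi=[29, 31, 36] -> (len(lo)=3, len(hi)=3, max(lo)=21)
Step 7: insert 24 -> lo=[7, 7, 21, 24] hi=[29, 31, 36] -> (len(lo)=4, len(hi)=3, max(lo)=24)
Step 8: insert 41 -> lo=[7, 7, 21, 24] hi=[29, 31, 36, 41] -> (len(lo)=4, len(hi)=4, max(lo)=24)

Answer: (1,0,29) (1,1,29) (2,1,29) (2,2,29) (3,2,29) (3,3,21) (4,3,24) (4,4,24)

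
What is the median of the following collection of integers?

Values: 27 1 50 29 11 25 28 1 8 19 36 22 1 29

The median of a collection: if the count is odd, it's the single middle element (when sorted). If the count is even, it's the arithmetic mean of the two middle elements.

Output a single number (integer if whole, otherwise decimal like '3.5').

Answer: 23.5

Derivation:
Step 1: insert 27 -> lo=[27] (size 1, max 27) hi=[] (size 0) -> median=27
Step 2: insert 1 -> lo=[1] (size 1, max 1) hi=[27] (size 1, min 27) -> median=14
Step 3: insert 50 -> lo=[1, 27] (size 2, max 27) hi=[50] (size 1, min 50) -> median=27
Step 4: insert 29 -> lo=[1, 27] (size 2, max 27) hi=[29, 50] (size 2, min 29) -> median=28
Step 5: insert 11 -> lo=[1, 11, 27] (size 3, max 27) hi=[29, 50] (size 2, min 29) -> median=27
Step 6: insert 25 -> lo=[1, 11, 25] (size 3, max 25) hi=[27, 29, 50] (size 3, min 27) -> median=26
Step 7: insert 28 -> lo=[1, 11, 25, 27] (size 4, max 27) hi=[28, 29, 50] (size 3, min 28) -> median=27
Step 8: insert 1 -> lo=[1, 1, 11, 25] (size 4, max 25) hi=[27, 28, 29, 50] (size 4, min 27) -> median=26
Step 9: insert 8 -> lo=[1, 1, 8, 11, 25] (size 5, max 25) hi=[27, 28, 29, 50] (size 4, min 27) -> median=25
Step 10: insert 19 -> lo=[1, 1, 8, 11, 19] (size 5, max 19) hi=[25, 27, 28, 29, 50] (size 5, min 25) -> median=22
Step 11: insert 36 -> lo=[1, 1, 8, 11, 19, 25] (size 6, max 25) hi=[27, 28, 29, 36, 50] (size 5, min 27) -> median=25
Step 12: insert 22 -> lo=[1, 1, 8, 11, 19, 22] (size 6, max 22) hi=[25, 27, 28, 29, 36, 50] (size 6, min 25) -> median=23.5
Step 13: insert 1 -> lo=[1, 1, 1, 8, 11, 19, 22] (size 7, max 22) hi=[25, 27, 28, 29, 36, 50] (size 6, min 25) -> median=22
Step 14: insert 29 -> lo=[1, 1, 1, 8, 11, 19, 22] (size 7, max 22) hi=[25, 27, 28, 29, 29, 36, 50] (size 7, min 25) -> median=23.5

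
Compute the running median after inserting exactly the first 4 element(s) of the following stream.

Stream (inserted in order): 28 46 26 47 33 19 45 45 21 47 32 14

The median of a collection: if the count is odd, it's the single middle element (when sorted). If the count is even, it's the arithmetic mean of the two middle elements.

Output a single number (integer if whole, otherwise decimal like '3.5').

Answer: 37

Derivation:
Step 1: insert 28 -> lo=[28] (size 1, max 28) hi=[] (size 0) -> median=28
Step 2: insert 46 -> lo=[28] (size 1, max 28) hi=[46] (size 1, min 46) -> median=37
Step 3: insert 26 -> lo=[26, 28] (size 2, max 28) hi=[46] (size 1, min 46) -> median=28
Step 4: insert 47 -> lo=[26, 28] (size 2, max 28) hi=[46, 47] (size 2, min 46) -> median=37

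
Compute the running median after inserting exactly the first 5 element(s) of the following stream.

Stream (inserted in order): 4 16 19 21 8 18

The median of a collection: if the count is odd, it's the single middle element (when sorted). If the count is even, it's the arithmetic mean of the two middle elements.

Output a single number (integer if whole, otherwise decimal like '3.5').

Answer: 16

Derivation:
Step 1: insert 4 -> lo=[4] (size 1, max 4) hi=[] (size 0) -> median=4
Step 2: insert 16 -> lo=[4] (size 1, max 4) hi=[16] (size 1, min 16) -> median=10
Step 3: insert 19 -> lo=[4, 16] (size 2, max 16) hi=[19] (size 1, min 19) -> median=16
Step 4: insert 21 -> lo=[4, 16] (size 2, max 16) hi=[19, 21] (size 2, min 19) -> median=17.5
Step 5: insert 8 -> lo=[4, 8, 16] (size 3, max 16) hi=[19, 21] (size 2, min 19) -> median=16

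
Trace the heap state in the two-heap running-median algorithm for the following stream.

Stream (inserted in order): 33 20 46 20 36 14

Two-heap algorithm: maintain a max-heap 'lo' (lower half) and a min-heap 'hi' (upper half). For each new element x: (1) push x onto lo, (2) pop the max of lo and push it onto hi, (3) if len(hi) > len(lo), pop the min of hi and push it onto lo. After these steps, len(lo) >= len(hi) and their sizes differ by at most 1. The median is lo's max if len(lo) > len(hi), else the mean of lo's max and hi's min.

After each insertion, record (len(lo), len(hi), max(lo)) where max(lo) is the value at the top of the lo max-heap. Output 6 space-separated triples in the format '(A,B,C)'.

Answer: (1,0,33) (1,1,20) (2,1,33) (2,2,20) (3,2,33) (3,3,20)

Derivation:
Step 1: insert 33 -> lo=[33] hi=[] -> (len(lo)=1, len(hi)=0, max(lo)=33)
Step 2: insert 20 -> lo=[20] hi=[33] -> (len(lo)=1, len(hi)=1, max(lo)=20)
Step 3: insert 46 -> lo=[20, 33] hi=[46] -> (len(lo)=2, len(hi)=1, max(lo)=33)
Step 4: insert 20 -> lo=[20, 20] hi=[33, 46] -> (len(lo)=2, len(hi)=2, max(lo)=20)
Step 5: insert 36 -> lo=[20, 20, 33] hi=[36, 46] -> (len(lo)=3, len(hi)=2, max(lo)=33)
Step 6: insert 14 -> lo=[14, 20, 20] hi=[33, 36, 46] -> (len(lo)=3, len(hi)=3, max(lo)=20)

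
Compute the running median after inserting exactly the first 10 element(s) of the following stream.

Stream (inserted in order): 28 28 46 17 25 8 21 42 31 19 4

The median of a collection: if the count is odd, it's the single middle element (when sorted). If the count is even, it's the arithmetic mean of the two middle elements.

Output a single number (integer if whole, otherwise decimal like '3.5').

Step 1: insert 28 -> lo=[28] (size 1, max 28) hi=[] (size 0) -> median=28
Step 2: insert 28 -> lo=[28] (size 1, max 28) hi=[28] (size 1, min 28) -> median=28
Step 3: insert 46 -> lo=[28, 28] (size 2, max 28) hi=[46] (size 1, min 46) -> median=28
Step 4: insert 17 -> lo=[17, 28] (size 2, max 28) hi=[28, 46] (size 2, min 28) -> median=28
Step 5: insert 25 -> lo=[17, 25, 28] (size 3, max 28) hi=[28, 46] (size 2, min 28) -> median=28
Step 6: insert 8 -> lo=[8, 17, 25] (size 3, max 25) hi=[28, 28, 46] (size 3, min 28) -> median=26.5
Step 7: insert 21 -> lo=[8, 17, 21, 25] (size 4, max 25) hi=[28, 28, 46] (size 3, min 28) -> median=25
Step 8: insert 42 -> lo=[8, 17, 21, 25] (size 4, max 25) hi=[28, 28, 42, 46] (size 4, min 28) -> median=26.5
Step 9: insert 31 -> lo=[8, 17, 21, 25, 28] (size 5, max 28) hi=[28, 31, 42, 46] (size 4, min 28) -> median=28
Step 10: insert 19 -> lo=[8, 17, 19, 21, 25] (size 5, max 25) hi=[28, 28, 31, 42, 46] (size 5, min 28) -> median=26.5

Answer: 26.5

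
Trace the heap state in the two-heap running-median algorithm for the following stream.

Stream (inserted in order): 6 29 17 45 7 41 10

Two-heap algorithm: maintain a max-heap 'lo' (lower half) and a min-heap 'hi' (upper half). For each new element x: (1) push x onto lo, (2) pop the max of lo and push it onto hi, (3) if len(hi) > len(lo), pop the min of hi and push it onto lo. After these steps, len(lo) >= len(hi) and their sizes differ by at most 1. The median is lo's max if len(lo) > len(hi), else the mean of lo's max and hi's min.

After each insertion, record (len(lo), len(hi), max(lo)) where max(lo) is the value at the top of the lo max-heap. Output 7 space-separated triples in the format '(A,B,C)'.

Answer: (1,0,6) (1,1,6) (2,1,17) (2,2,17) (3,2,17) (3,3,17) (4,3,17)

Derivation:
Step 1: insert 6 -> lo=[6] hi=[] -> (len(lo)=1, len(hi)=0, max(lo)=6)
Step 2: insert 29 -> lo=[6] hi=[29] -> (len(lo)=1, len(hi)=1, max(lo)=6)
Step 3: insert 17 -> lo=[6, 17] hi=[29] -> (len(lo)=2, len(hi)=1, max(lo)=17)
Step 4: insert 45 -> lo=[6, 17] hi=[29, 45] -> (len(lo)=2, len(hi)=2, max(lo)=17)
Step 5: insert 7 -> lo=[6, 7, 17] hi=[29, 45] -> (len(lo)=3, len(hi)=2, max(lo)=17)
Step 6: insert 41 -> lo=[6, 7, 17] hi=[29, 41, 45] -> (len(lo)=3, len(hi)=3, max(lo)=17)
Step 7: insert 10 -> lo=[6, 7, 10, 17] hi=[29, 41, 45] -> (len(lo)=4, len(hi)=3, max(lo)=17)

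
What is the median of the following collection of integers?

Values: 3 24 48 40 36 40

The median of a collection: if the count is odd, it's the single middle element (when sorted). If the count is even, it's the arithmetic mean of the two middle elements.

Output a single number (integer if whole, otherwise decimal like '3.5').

Answer: 38

Derivation:
Step 1: insert 3 -> lo=[3] (size 1, max 3) hi=[] (size 0) -> median=3
Step 2: insert 24 -> lo=[3] (size 1, max 3) hi=[24] (size 1, min 24) -> median=13.5
Step 3: insert 48 -> lo=[3, 24] (size 2, max 24) hi=[48] (size 1, min 48) -> median=24
Step 4: insert 40 -> lo=[3, 24] (size 2, max 24) hi=[40, 48] (size 2, min 40) -> median=32
Step 5: insert 36 -> lo=[3, 24, 36] (size 3, max 36) hi=[40, 48] (size 2, min 40) -> median=36
Step 6: insert 40 -> lo=[3, 24, 36] (size 3, max 36) hi=[40, 40, 48] (size 3, min 40) -> median=38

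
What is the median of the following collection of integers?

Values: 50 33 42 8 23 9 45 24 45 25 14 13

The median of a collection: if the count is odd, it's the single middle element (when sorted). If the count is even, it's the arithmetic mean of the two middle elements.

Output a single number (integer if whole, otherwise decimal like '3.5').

Step 1: insert 50 -> lo=[50] (size 1, max 50) hi=[] (size 0) -> median=50
Step 2: insert 33 -> lo=[33] (size 1, max 33) hi=[50] (size 1, min 50) -> median=41.5
Step 3: insert 42 -> lo=[33, 42] (size 2, max 42) hi=[50] (size 1, min 50) -> median=42
Step 4: insert 8 -> lo=[8, 33] (size 2, max 33) hi=[42, 50] (size 2, min 42) -> median=37.5
Step 5: insert 23 -> lo=[8, 23, 33] (size 3, max 33) hi=[42, 50] (size 2, min 42) -> median=33
Step 6: insert 9 -> lo=[8, 9, 23] (size 3, max 23) hi=[33, 42, 50] (size 3, min 33) -> median=28
Step 7: insert 45 -> lo=[8, 9, 23, 33] (size 4, max 33) hi=[42, 45, 50] (size 3, min 42) -> median=33
Step 8: insert 24 -> lo=[8, 9, 23, 24] (size 4, max 24) hi=[33, 42, 45, 50] (size 4, min 33) -> median=28.5
Step 9: insert 45 -> lo=[8, 9, 23, 24, 33] (size 5, max 33) hi=[42, 45, 45, 50] (size 4, min 42) -> median=33
Step 10: insert 25 -> lo=[8, 9, 23, 24, 25] (size 5, max 25) hi=[33, 42, 45, 45, 50] (size 5, min 33) -> median=29
Step 11: insert 14 -> lo=[8, 9, 14, 23, 24, 25] (size 6, max 25) hi=[33, 42, 45, 45, 50] (size 5, min 33) -> median=25
Step 12: insert 13 -> lo=[8, 9, 13, 14, 23, 24] (size 6, max 24) hi=[25, 33, 42, 45, 45, 50] (size 6, min 25) -> median=24.5

Answer: 24.5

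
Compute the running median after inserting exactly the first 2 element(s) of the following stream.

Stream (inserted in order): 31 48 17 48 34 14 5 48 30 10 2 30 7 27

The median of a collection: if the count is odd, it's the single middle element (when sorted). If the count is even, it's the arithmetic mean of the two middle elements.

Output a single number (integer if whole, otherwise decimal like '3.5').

Step 1: insert 31 -> lo=[31] (size 1, max 31) hi=[] (size 0) -> median=31
Step 2: insert 48 -> lo=[31] (size 1, max 31) hi=[48] (size 1, min 48) -> median=39.5

Answer: 39.5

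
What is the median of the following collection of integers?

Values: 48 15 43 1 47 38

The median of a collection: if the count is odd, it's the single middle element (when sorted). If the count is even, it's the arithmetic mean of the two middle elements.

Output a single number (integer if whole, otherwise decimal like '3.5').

Step 1: insert 48 -> lo=[48] (size 1, max 48) hi=[] (size 0) -> median=48
Step 2: insert 15 -> lo=[15] (size 1, max 15) hi=[48] (size 1, min 48) -> median=31.5
Step 3: insert 43 -> lo=[15, 43] (size 2, max 43) hi=[48] (size 1, min 48) -> median=43
Step 4: insert 1 -> lo=[1, 15] (size 2, max 15) hi=[43, 48] (size 2, min 43) -> median=29
Step 5: insert 47 -> lo=[1, 15, 43] (size 3, max 43) hi=[47, 48] (size 2, min 47) -> median=43
Step 6: insert 38 -> lo=[1, 15, 38] (size 3, max 38) hi=[43, 47, 48] (size 3, min 43) -> median=40.5

Answer: 40.5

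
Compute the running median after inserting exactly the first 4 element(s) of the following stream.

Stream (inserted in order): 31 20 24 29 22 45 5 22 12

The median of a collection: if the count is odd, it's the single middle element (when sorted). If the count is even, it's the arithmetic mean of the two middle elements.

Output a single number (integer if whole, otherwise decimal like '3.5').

Answer: 26.5

Derivation:
Step 1: insert 31 -> lo=[31] (size 1, max 31) hi=[] (size 0) -> median=31
Step 2: insert 20 -> lo=[20] (size 1, max 20) hi=[31] (size 1, min 31) -> median=25.5
Step 3: insert 24 -> lo=[20, 24] (size 2, max 24) hi=[31] (size 1, min 31) -> median=24
Step 4: insert 29 -> lo=[20, 24] (size 2, max 24) hi=[29, 31] (size 2, min 29) -> median=26.5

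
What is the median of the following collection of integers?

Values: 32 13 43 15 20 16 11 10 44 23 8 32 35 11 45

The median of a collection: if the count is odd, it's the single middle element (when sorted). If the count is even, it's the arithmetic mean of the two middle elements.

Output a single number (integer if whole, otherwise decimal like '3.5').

Step 1: insert 32 -> lo=[32] (size 1, max 32) hi=[] (size 0) -> median=32
Step 2: insert 13 -> lo=[13] (size 1, max 13) hi=[32] (size 1, min 32) -> median=22.5
Step 3: insert 43 -> lo=[13, 32] (size 2, max 32) hi=[43] (size 1, min 43) -> median=32
Step 4: insert 15 -> lo=[13, 15] (size 2, max 15) hi=[32, 43] (size 2, min 32) -> median=23.5
Step 5: insert 20 -> lo=[13, 15, 20] (size 3, max 20) hi=[32, 43] (size 2, min 32) -> median=20
Step 6: insert 16 -> lo=[13, 15, 16] (size 3, max 16) hi=[20, 32, 43] (size 3, min 20) -> median=18
Step 7: insert 11 -> lo=[11, 13, 15, 16] (size 4, max 16) hi=[20, 32, 43] (size 3, min 20) -> median=16
Step 8: insert 10 -> lo=[10, 11, 13, 15] (size 4, max 15) hi=[16, 20, 32, 43] (size 4, min 16) -> median=15.5
Step 9: insert 44 -> lo=[10, 11, 13, 15, 16] (size 5, max 16) hi=[20, 32, 43, 44] (size 4, min 20) -> median=16
Step 10: insert 23 -> lo=[10, 11, 13, 15, 16] (size 5, max 16) hi=[20, 23, 32, 43, 44] (size 5, min 20) -> median=18
Step 11: insert 8 -> lo=[8, 10, 11, 13, 15, 16] (size 6, max 16) hi=[20, 23, 32, 43, 44] (size 5, min 20) -> median=16
Step 12: insert 32 -> lo=[8, 10, 11, 13, 15, 16] (size 6, max 16) hi=[20, 23, 32, 32, 43, 44] (size 6, min 20) -> median=18
Step 13: insert 35 -> lo=[8, 10, 11, 13, 15, 16, 20] (size 7, max 20) hi=[23, 32, 32, 35, 43, 44] (size 6, min 23) -> median=20
Step 14: insert 11 -> lo=[8, 10, 11, 11, 13, 15, 16] (size 7, max 16) hi=[20, 23, 32, 32, 35, 43, 44] (size 7, min 20) -> median=18
Step 15: insert 45 -> lo=[8, 10, 11, 11, 13, 15, 16, 20] (size 8, max 20) hi=[23, 32, 32, 35, 43, 44, 45] (size 7, min 23) -> median=20

Answer: 20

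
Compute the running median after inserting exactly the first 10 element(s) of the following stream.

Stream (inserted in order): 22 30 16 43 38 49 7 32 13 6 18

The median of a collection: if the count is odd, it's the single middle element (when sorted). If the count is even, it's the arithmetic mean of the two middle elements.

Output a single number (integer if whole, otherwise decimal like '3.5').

Answer: 26

Derivation:
Step 1: insert 22 -> lo=[22] (size 1, max 22) hi=[] (size 0) -> median=22
Step 2: insert 30 -> lo=[22] (size 1, max 22) hi=[30] (size 1, min 30) -> median=26
Step 3: insert 16 -> lo=[16, 22] (size 2, max 22) hi=[30] (size 1, min 30) -> median=22
Step 4: insert 43 -> lo=[16, 22] (size 2, max 22) hi=[30, 43] (size 2, min 30) -> median=26
Step 5: insert 38 -> lo=[16, 22, 30] (size 3, max 30) hi=[38, 43] (size 2, min 38) -> median=30
Step 6: insert 49 -> lo=[16, 22, 30] (size 3, max 30) hi=[38, 43, 49] (size 3, min 38) -> median=34
Step 7: insert 7 -> lo=[7, 16, 22, 30] (size 4, max 30) hi=[38, 43, 49] (size 3, min 38) -> median=30
Step 8: insert 32 -> lo=[7, 16, 22, 30] (size 4, max 30) hi=[32, 38, 43, 49] (size 4, min 32) -> median=31
Step 9: insert 13 -> lo=[7, 13, 16, 22, 30] (size 5, max 30) hi=[32, 38, 43, 49] (size 4, min 32) -> median=30
Step 10: insert 6 -> lo=[6, 7, 13, 16, 22] (size 5, max 22) hi=[30, 32, 38, 43, 49] (size 5, min 30) -> median=26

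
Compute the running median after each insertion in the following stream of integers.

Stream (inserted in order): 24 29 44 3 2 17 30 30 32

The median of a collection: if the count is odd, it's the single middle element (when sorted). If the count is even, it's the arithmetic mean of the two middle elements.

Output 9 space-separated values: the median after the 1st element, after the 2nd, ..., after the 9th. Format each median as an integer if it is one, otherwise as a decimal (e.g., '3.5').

Step 1: insert 24 -> lo=[24] (size 1, max 24) hi=[] (size 0) -> median=24
Step 2: insert 29 -> lo=[24] (size 1, max 24) hi=[29] (size 1, min 29) -> median=26.5
Step 3: insert 44 -> lo=[24, 29] (size 2, max 29) hi=[44] (size 1, min 44) -> median=29
Step 4: insert 3 -> lo=[3, 24] (size 2, max 24) hi=[29, 44] (size 2, min 29) -> median=26.5
Step 5: insert 2 -> lo=[2, 3, 24] (size 3, max 24) hi=[29, 44] (size 2, min 29) -> median=24
Step 6: insert 17 -> lo=[2, 3, 17] (size 3, max 17) hi=[24, 29, 44] (size 3, min 24) -> median=20.5
Step 7: insert 30 -> lo=[2, 3, 17, 24] (size 4, max 24) hi=[29, 30, 44] (size 3, min 29) -> median=24
Step 8: insert 30 -> lo=[2, 3, 17, 24] (size 4, max 24) hi=[29, 30, 30, 44] (size 4, min 29) -> median=26.5
Step 9: insert 32 -> lo=[2, 3, 17, 24, 29] (size 5, max 29) hi=[30, 30, 32, 44] (size 4, min 30) -> median=29

Answer: 24 26.5 29 26.5 24 20.5 24 26.5 29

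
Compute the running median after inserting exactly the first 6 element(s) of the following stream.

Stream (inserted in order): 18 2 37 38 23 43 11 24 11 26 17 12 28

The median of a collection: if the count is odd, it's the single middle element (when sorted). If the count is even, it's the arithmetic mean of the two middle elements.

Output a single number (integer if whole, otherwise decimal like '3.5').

Answer: 30

Derivation:
Step 1: insert 18 -> lo=[18] (size 1, max 18) hi=[] (size 0) -> median=18
Step 2: insert 2 -> lo=[2] (size 1, max 2) hi=[18] (size 1, min 18) -> median=10
Step 3: insert 37 -> lo=[2, 18] (size 2, max 18) hi=[37] (size 1, min 37) -> median=18
Step 4: insert 38 -> lo=[2, 18] (size 2, max 18) hi=[37, 38] (size 2, min 37) -> median=27.5
Step 5: insert 23 -> lo=[2, 18, 23] (size 3, max 23) hi=[37, 38] (size 2, min 37) -> median=23
Step 6: insert 43 -> lo=[2, 18, 23] (size 3, max 23) hi=[37, 38, 43] (size 3, min 37) -> median=30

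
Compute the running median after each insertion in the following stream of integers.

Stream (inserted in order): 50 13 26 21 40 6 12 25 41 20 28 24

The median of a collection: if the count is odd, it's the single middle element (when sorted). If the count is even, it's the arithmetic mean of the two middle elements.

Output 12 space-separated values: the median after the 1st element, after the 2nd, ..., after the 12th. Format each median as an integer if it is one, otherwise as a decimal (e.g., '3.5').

Step 1: insert 50 -> lo=[50] (size 1, max 50) hi=[] (size 0) -> median=50
Step 2: insert 13 -> lo=[13] (size 1, max 13) hi=[50] (size 1, min 50) -> median=31.5
Step 3: insert 26 -> lo=[13, 26] (size 2, max 26) hi=[50] (size 1, min 50) -> median=26
Step 4: insert 21 -> lo=[13, 21] (size 2, max 21) hi=[26, 50] (size 2, min 26) -> median=23.5
Step 5: insert 40 -> lo=[13, 21, 26] (size 3, max 26) hi=[40, 50] (size 2, min 40) -> median=26
Step 6: insert 6 -> lo=[6, 13, 21] (size 3, max 21) hi=[26, 40, 50] (size 3, min 26) -> median=23.5
Step 7: insert 12 -> lo=[6, 12, 13, 21] (size 4, max 21) hi=[26, 40, 50] (size 3, min 26) -> median=21
Step 8: insert 25 -> lo=[6, 12, 13, 21] (size 4, max 21) hi=[25, 26, 40, 50] (size 4, min 25) -> median=23
Step 9: insert 41 -> lo=[6, 12, 13, 21, 25] (size 5, max 25) hi=[26, 40, 41, 50] (size 4, min 26) -> median=25
Step 10: insert 20 -> lo=[6, 12, 13, 20, 21] (size 5, max 21) hi=[25, 26, 40, 41, 50] (size 5, min 25) -> median=23
Step 11: insert 28 -> lo=[6, 12, 13, 20, 21, 25] (size 6, max 25) hi=[26, 28, 40, 41, 50] (size 5, min 26) -> median=25
Step 12: insert 24 -> lo=[6, 12, 13, 20, 21, 24] (size 6, max 24) hi=[25, 26, 28, 40, 41, 50] (size 6, min 25) -> median=24.5

Answer: 50 31.5 26 23.5 26 23.5 21 23 25 23 25 24.5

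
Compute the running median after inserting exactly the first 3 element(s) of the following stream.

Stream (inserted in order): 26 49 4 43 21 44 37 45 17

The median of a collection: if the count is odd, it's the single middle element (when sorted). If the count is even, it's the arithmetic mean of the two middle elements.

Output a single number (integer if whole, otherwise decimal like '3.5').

Answer: 26

Derivation:
Step 1: insert 26 -> lo=[26] (size 1, max 26) hi=[] (size 0) -> median=26
Step 2: insert 49 -> lo=[26] (size 1, max 26) hi=[49] (size 1, min 49) -> median=37.5
Step 3: insert 4 -> lo=[4, 26] (size 2, max 26) hi=[49] (size 1, min 49) -> median=26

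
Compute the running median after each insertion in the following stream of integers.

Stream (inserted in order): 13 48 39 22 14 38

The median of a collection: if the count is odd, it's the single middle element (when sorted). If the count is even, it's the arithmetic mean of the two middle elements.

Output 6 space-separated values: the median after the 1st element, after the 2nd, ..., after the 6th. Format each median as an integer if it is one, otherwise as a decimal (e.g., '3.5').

Answer: 13 30.5 39 30.5 22 30

Derivation:
Step 1: insert 13 -> lo=[13] (size 1, max 13) hi=[] (size 0) -> median=13
Step 2: insert 48 -> lo=[13] (size 1, max 13) hi=[48] (size 1, min 48) -> median=30.5
Step 3: insert 39 -> lo=[13, 39] (size 2, max 39) hi=[48] (size 1, min 48) -> median=39
Step 4: insert 22 -> lo=[13, 22] (size 2, max 22) hi=[39, 48] (size 2, min 39) -> median=30.5
Step 5: insert 14 -> lo=[13, 14, 22] (size 3, max 22) hi=[39, 48] (size 2, min 39) -> median=22
Step 6: insert 38 -> lo=[13, 14, 22] (size 3, max 22) hi=[38, 39, 48] (size 3, min 38) -> median=30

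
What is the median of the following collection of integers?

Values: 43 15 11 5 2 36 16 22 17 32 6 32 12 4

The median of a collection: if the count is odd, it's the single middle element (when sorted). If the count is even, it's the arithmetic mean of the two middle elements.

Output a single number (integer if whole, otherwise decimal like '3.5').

Step 1: insert 43 -> lo=[43] (size 1, max 43) hi=[] (size 0) -> median=43
Step 2: insert 15 -> lo=[15] (size 1, max 15) hi=[43] (size 1, min 43) -> median=29
Step 3: insert 11 -> lo=[11, 15] (size 2, max 15) hi=[43] (size 1, min 43) -> median=15
Step 4: insert 5 -> lo=[5, 11] (size 2, max 11) hi=[15, 43] (size 2, min 15) -> median=13
Step 5: insert 2 -> lo=[2, 5, 11] (size 3, max 11) hi=[15, 43] (size 2, min 15) -> median=11
Step 6: insert 36 -> lo=[2, 5, 11] (size 3, max 11) hi=[15, 36, 43] (size 3, min 15) -> median=13
Step 7: insert 16 -> lo=[2, 5, 11, 15] (size 4, max 15) hi=[16, 36, 43] (size 3, min 16) -> median=15
Step 8: insert 22 -> lo=[2, 5, 11, 15] (size 4, max 15) hi=[16, 22, 36, 43] (size 4, min 16) -> median=15.5
Step 9: insert 17 -> lo=[2, 5, 11, 15, 16] (size 5, max 16) hi=[17, 22, 36, 43] (size 4, min 17) -> median=16
Step 10: insert 32 -> lo=[2, 5, 11, 15, 16] (size 5, max 16) hi=[17, 22, 32, 36, 43] (size 5, min 17) -> median=16.5
Step 11: insert 6 -> lo=[2, 5, 6, 11, 15, 16] (size 6, max 16) hi=[17, 22, 32, 36, 43] (size 5, min 17) -> median=16
Step 12: insert 32 -> lo=[2, 5, 6, 11, 15, 16] (size 6, max 16) hi=[17, 22, 32, 32, 36, 43] (size 6, min 17) -> median=16.5
Step 13: insert 12 -> lo=[2, 5, 6, 11, 12, 15, 16] (size 7, max 16) hi=[17, 22, 32, 32, 36, 43] (size 6, min 17) -> median=16
Step 14: insert 4 -> lo=[2, 4, 5, 6, 11, 12, 15] (size 7, max 15) hi=[16, 17, 22, 32, 32, 36, 43] (size 7, min 16) -> median=15.5

Answer: 15.5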